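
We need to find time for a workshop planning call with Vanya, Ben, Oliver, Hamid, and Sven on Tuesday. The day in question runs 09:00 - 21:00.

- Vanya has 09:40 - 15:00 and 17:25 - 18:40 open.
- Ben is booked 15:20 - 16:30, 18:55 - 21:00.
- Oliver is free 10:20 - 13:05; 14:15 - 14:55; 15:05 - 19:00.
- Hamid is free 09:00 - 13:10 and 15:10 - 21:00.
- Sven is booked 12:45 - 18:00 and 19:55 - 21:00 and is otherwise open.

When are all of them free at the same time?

Vanya free: 09:40-15:00, 17:25-18:40.
Ben free: 09:00-15:20, 16:30-18:55 (invert busy blocks within the working day).
Oliver free: 10:20-13:05, 14:15-14:55, 15:05-19:00.
Hamid free: 09:00-13:10, 15:10-21:00.
Sven free: 09:00-12:45, 18:00-19:55 (invert busy blocks within the working day).
Vanya ∩ Ben: 09:40-15:00, 17:25-18:40.
Vanya ∩ Ben ∩ Oliver: 10:20-13:05, 14:15-14:55, 17:25-18:40.
Vanya ∩ Ben ∩ Oliver ∩ Hamid: 10:20-13:05, 17:25-18:40.
Vanya ∩ Ben ∩ Oliver ∩ Hamid ∩ Sven: 10:20-12:45, 18:00-18:40.

10:20-12:45, 18:00-18:40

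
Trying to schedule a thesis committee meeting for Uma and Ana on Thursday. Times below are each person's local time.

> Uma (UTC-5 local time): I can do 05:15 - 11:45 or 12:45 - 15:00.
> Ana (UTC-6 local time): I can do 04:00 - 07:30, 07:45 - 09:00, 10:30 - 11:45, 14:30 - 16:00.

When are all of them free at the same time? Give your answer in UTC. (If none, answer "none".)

10:15-13:30, 13:45-15:00, 16:30-16:45

Uma in UTC: 10:15-16:45, 17:45-20:00 (add 5h to convert from UTC-5).
Ana in UTC: 10:00-13:30, 13:45-15:00, 16:30-17:45, 20:30-22:00 (add 6h to convert from UTC-6).
Uma ∩ Ana: 10:15-13:30, 13:45-15:00, 16:30-16:45.
Those are the intersection windows.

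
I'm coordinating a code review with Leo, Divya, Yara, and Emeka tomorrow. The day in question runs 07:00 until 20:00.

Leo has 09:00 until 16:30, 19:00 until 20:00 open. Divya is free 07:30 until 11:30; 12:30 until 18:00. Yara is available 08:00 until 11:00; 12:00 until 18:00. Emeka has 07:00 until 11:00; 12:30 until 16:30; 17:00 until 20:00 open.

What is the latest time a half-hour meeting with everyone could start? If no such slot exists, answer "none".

Leo ∩ Divya: 09:00-11:30, 12:30-16:30.
Leo ∩ Divya ∩ Yara: 09:00-11:00, 12:30-16:30.
Leo ∩ Divya ∩ Yara ∩ Emeka: 09:00-11:00, 12:30-16:30.
So the common availability across everyone is 09:00-11:00, 12:30-16:30.
The last common window of at least 30 minutes is 12:30-16:30; a 30-minute meeting can start as late as 16:00 and still end by 16:30.

16:00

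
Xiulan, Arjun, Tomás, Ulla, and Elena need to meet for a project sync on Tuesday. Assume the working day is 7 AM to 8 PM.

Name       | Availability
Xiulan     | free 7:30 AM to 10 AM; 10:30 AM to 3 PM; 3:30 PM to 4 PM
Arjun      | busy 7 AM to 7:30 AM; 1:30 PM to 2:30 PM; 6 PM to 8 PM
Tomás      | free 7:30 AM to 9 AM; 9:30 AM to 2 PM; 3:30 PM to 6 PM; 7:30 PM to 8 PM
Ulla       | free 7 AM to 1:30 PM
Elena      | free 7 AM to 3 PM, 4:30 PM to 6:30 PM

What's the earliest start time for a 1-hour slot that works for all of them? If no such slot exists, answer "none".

07:30

Xiulan free: 07:30-10:00, 10:30-15:00, 15:30-16:00.
Arjun free: 07:30-13:30, 14:30-18:00 (invert busy blocks within the working day).
Tomás free: 07:30-09:00, 09:30-14:00, 15:30-18:00, 19:30-20:00.
Ulla free: 07:00-13:30.
Elena free: 07:00-15:00, 16:30-18:30.
Xiulan ∩ Arjun: 07:30-10:00, 10:30-13:30, 14:30-15:00, 15:30-16:00.
Xiulan ∩ Arjun ∩ Tomás: 07:30-09:00, 09:30-10:00, 10:30-13:30, 15:30-16:00.
Xiulan ∩ Arjun ∩ Tomás ∩ Ulla: 07:30-09:00, 09:30-10:00, 10:30-13:30.
Xiulan ∩ Arjun ∩ Tomás ∩ Ulla ∩ Elena: 07:30-09:00, 09:30-10:00, 10:30-13:30.
The first common window of at least 60 minutes is 07:30-09:00, so the earliest start is 07:30.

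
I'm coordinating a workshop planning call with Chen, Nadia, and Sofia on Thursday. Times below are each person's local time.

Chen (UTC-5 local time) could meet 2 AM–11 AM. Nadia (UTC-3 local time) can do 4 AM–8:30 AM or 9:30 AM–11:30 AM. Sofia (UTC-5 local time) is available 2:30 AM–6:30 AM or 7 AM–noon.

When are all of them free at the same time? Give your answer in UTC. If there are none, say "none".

07:30-11:30, 12:30-14:30

Chen in UTC: 07:00-16:00 (add 5h to convert from UTC-5).
Nadia in UTC: 07:00-11:30, 12:30-14:30 (add 3h to convert from UTC-3).
Sofia in UTC: 07:30-11:30, 12:00-17:00 (add 5h to convert from UTC-5).
Chen ∩ Nadia: 07:00-11:30, 12:30-14:30.
Chen ∩ Nadia ∩ Sofia: 07:30-11:30, 12:30-14:30.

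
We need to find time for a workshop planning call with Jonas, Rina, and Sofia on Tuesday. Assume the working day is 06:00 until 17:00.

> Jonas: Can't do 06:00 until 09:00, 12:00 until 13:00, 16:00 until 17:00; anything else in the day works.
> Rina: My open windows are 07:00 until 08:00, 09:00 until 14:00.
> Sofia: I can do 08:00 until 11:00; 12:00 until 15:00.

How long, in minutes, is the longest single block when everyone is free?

120

Jonas free: 09:00-12:00, 13:00-16:00 (invert busy blocks within the working day).
Rina free: 07:00-08:00, 09:00-14:00.
Sofia free: 08:00-11:00, 12:00-15:00.
Jonas ∩ Rina: 09:00-12:00, 13:00-14:00.
Jonas ∩ Rina ∩ Sofia: 09:00-11:00, 13:00-14:00.
So the common availability across everyone is 09:00-11:00, 13:00-14:00.
The longest is 09:00-11:00 at 120 minutes.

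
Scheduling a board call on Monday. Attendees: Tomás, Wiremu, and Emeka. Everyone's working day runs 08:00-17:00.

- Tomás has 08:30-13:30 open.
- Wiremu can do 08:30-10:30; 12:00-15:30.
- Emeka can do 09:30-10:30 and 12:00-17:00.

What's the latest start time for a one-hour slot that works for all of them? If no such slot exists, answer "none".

Tomás ∩ Wiremu: 08:30-10:30, 12:00-13:30.
Tomás ∩ Wiremu ∩ Emeka: 09:30-10:30, 12:00-13:30.
The last common window of at least 60 minutes is 12:00-13:30; a 60-minute meeting can start as late as 12:30 and still end by 13:30.

12:30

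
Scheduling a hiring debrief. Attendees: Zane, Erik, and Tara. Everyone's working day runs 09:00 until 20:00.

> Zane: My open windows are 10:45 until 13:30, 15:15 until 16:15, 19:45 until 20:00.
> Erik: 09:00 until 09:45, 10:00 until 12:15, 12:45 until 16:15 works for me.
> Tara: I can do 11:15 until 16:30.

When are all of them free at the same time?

Zane ∩ Erik: 10:45-12:15, 12:45-13:30, 15:15-16:15.
Zane ∩ Erik ∩ Tara: 11:15-12:15, 12:45-13:30, 15:15-16:15.

11:15-12:15, 12:45-13:30, 15:15-16:15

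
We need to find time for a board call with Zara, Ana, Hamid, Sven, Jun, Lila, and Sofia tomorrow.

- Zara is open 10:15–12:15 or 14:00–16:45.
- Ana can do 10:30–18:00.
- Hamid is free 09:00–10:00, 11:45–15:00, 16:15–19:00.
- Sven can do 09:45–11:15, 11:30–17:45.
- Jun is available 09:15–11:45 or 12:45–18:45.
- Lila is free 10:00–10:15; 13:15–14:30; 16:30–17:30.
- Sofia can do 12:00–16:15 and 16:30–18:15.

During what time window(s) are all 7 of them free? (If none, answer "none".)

Zara ∩ Ana: 10:30-12:15, 14:00-16:45.
Zara ∩ Ana ∩ Hamid: 11:45-12:15, 14:00-15:00, 16:15-16:45.
Zara ∩ Ana ∩ Hamid ∩ Sven: 11:45-12:15, 14:00-15:00, 16:15-16:45.
Zara ∩ Ana ∩ Hamid ∩ Sven ∩ Jun: 14:00-15:00, 16:15-16:45.
Zara ∩ Ana ∩ Hamid ∩ Sven ∩ Jun ∩ Lila: 14:00-14:30, 16:30-16:45.
Zara ∩ Ana ∩ Hamid ∩ Sven ∩ Jun ∩ Lila ∩ Sofia: 14:00-14:30, 16:30-16:45.

14:00-14:30, 16:30-16:45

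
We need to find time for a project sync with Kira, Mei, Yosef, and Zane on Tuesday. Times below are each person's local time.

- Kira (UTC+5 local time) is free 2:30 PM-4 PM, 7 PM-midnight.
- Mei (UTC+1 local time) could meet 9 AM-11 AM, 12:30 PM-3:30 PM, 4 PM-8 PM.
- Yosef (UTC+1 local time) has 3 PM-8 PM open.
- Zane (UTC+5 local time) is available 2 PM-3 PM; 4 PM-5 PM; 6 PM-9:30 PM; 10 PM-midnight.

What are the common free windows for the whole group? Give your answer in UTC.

14:00-14:30, 15:00-16:30, 17:00-19:00

Kira in UTC: 09:30-11:00, 14:00-19:00 (subtract 5h to convert from UTC+5).
Mei in UTC: 08:00-10:00, 11:30-14:30, 15:00-19:00 (subtract 1h to convert from UTC+1).
Yosef in UTC: 14:00-19:00 (subtract 1h to convert from UTC+1).
Zane in UTC: 09:00-10:00, 11:00-12:00, 13:00-16:30, 17:00-19:00 (subtract 5h to convert from UTC+5).
Kira ∩ Mei: 09:30-10:00, 14:00-14:30, 15:00-19:00.
Kira ∩ Mei ∩ Yosef: 14:00-14:30, 15:00-19:00.
Kira ∩ Mei ∩ Yosef ∩ Zane: 14:00-14:30, 15:00-16:30, 17:00-19:00.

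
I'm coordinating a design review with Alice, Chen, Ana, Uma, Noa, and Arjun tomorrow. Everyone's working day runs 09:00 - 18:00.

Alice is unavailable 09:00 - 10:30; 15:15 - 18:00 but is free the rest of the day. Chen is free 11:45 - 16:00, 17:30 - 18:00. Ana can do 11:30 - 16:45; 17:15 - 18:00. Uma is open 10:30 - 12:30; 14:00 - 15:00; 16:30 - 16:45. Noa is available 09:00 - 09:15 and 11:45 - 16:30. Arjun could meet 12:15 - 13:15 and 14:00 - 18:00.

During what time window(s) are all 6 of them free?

12:15-12:30, 14:00-15:00

Alice free: 10:30-15:15 (invert busy blocks within the working day).
Chen free: 11:45-16:00, 17:30-18:00.
Ana free: 11:30-16:45, 17:15-18:00.
Uma free: 10:30-12:30, 14:00-15:00, 16:30-16:45.
Noa free: 09:00-09:15, 11:45-16:30.
Arjun free: 12:15-13:15, 14:00-18:00.
Alice ∩ Chen: 11:45-15:15.
Alice ∩ Chen ∩ Ana: 11:45-15:15.
Alice ∩ Chen ∩ Ana ∩ Uma: 11:45-12:30, 14:00-15:00.
Alice ∩ Chen ∩ Ana ∩ Uma ∩ Noa: 11:45-12:30, 14:00-15:00.
Alice ∩ Chen ∩ Ana ∩ Uma ∩ Noa ∩ Arjun: 12:15-12:30, 14:00-15:00.
Those are the intersection windows.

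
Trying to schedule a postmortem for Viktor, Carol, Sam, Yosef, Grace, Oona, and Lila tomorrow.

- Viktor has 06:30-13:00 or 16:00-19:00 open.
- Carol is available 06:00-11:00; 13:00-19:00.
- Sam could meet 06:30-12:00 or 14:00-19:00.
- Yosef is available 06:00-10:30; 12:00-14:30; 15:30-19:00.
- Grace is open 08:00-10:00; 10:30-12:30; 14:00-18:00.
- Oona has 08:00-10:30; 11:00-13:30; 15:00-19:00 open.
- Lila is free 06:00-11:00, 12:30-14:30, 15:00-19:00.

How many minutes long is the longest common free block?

Viktor ∩ Carol: 06:30-11:00, 16:00-19:00.
Viktor ∩ Carol ∩ Sam: 06:30-11:00, 16:00-19:00.
Viktor ∩ Carol ∩ Sam ∩ Yosef: 06:30-10:30, 16:00-19:00.
Viktor ∩ Carol ∩ Sam ∩ Yosef ∩ Grace: 08:00-10:00, 16:00-18:00.
Viktor ∩ Carol ∩ Sam ∩ Yosef ∩ Grace ∩ Oona: 08:00-10:00, 16:00-18:00.
Viktor ∩ Carol ∩ Sam ∩ Yosef ∩ Grace ∩ Oona ∩ Lila: 08:00-10:00, 16:00-18:00.
Those are the intersection windows.
The longest is 08:00-10:00 at 120 minutes.

120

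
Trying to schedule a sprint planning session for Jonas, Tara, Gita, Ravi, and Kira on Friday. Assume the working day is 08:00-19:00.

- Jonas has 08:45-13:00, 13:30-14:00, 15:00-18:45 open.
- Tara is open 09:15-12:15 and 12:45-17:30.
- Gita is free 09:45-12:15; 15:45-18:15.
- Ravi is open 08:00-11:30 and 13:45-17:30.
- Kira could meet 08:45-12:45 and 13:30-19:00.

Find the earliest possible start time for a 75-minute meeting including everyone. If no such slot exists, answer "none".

09:45

Jonas ∩ Tara: 09:15-12:15, 12:45-13:00, 13:30-14:00, 15:00-17:30.
Jonas ∩ Tara ∩ Gita: 09:45-12:15, 15:45-17:30.
Jonas ∩ Tara ∩ Gita ∩ Ravi: 09:45-11:30, 15:45-17:30.
Jonas ∩ Tara ∩ Gita ∩ Ravi ∩ Kira: 09:45-11:30, 15:45-17:30.
So the common availability across everyone is 09:45-11:30, 15:45-17:30.
The first common window of at least 75 minutes is 09:45-11:30, so the earliest start is 09:45.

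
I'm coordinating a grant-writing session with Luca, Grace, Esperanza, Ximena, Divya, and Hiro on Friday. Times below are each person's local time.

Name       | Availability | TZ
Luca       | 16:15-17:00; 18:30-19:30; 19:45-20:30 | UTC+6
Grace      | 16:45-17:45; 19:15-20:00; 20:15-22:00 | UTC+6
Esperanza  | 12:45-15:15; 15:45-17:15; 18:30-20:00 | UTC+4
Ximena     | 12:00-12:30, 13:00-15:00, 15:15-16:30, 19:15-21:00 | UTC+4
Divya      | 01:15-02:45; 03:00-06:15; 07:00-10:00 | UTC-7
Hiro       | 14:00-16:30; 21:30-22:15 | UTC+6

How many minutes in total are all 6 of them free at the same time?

0

Luca in UTC: 10:15-11:00, 12:30-13:30, 13:45-14:30 (subtract 6h to convert from UTC+6).
Grace in UTC: 10:45-11:45, 13:15-14:00, 14:15-16:00 (subtract 6h to convert from UTC+6).
Esperanza in UTC: 08:45-11:15, 11:45-13:15, 14:30-16:00 (subtract 4h to convert from UTC+4).
Ximena in UTC: 08:00-08:30, 09:00-11:00, 11:15-12:30, 15:15-17:00 (subtract 4h to convert from UTC+4).
Divya in UTC: 08:15-09:45, 10:00-13:15, 14:00-17:00 (add 7h to convert from UTC-7).
Hiro in UTC: 08:00-10:30, 15:30-16:15 (subtract 6h to convert from UTC+6).
Luca ∩ Grace: 10:45-11:00, 13:15-13:30, 13:45-14:00, 14:15-14:30.
Luca ∩ Grace ∩ Esperanza: 10:45-11:00.
Luca ∩ Grace ∩ Esperanza ∩ Ximena: 10:45-11:00.
Luca ∩ Grace ∩ Esperanza ∩ Ximena ∩ Divya: 10:45-11:00.
Luca ∩ Grace ∩ Esperanza ∩ Ximena ∩ Divya ∩ Hiro: ∅.
There is no time when everyone is free.
There is no common window, so the total is 0 minutes.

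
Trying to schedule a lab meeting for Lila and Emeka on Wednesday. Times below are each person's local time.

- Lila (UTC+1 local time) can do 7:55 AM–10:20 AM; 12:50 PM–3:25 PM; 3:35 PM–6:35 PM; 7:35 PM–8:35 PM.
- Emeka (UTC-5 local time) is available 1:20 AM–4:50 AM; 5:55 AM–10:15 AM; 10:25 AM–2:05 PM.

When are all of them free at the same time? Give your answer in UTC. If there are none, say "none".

Lila in UTC: 06:55-09:20, 11:50-14:25, 14:35-17:35, 18:35-19:35 (subtract 1h to convert from UTC+1).
Emeka in UTC: 06:20-09:50, 10:55-15:15, 15:25-19:05 (add 5h to convert from UTC-5).
Lila ∩ Emeka: 06:55-09:20, 11:50-14:25, 14:35-15:15, 15:25-17:35, 18:35-19:05.

06:55-09:20, 11:50-14:25, 14:35-15:15, 15:25-17:35, 18:35-19:05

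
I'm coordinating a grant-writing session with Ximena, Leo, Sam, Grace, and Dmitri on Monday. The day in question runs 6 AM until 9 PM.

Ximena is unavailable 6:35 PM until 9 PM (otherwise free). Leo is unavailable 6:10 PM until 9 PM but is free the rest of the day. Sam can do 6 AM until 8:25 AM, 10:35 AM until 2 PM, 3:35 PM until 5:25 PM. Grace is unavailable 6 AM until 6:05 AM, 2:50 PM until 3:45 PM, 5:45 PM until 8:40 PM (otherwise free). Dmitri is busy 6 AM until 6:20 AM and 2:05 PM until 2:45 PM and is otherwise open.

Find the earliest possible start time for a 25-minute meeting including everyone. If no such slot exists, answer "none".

Ximena free: 06:00-18:35 (invert busy blocks within the working day).
Leo free: 06:00-18:10 (invert busy blocks within the working day).
Sam free: 06:00-08:25, 10:35-14:00, 15:35-17:25.
Grace free: 06:05-14:50, 15:45-17:45, 20:40-21:00 (invert busy blocks within the working day).
Dmitri free: 06:20-14:05, 14:45-21:00 (invert busy blocks within the working day).
Ximena ∩ Leo: 06:00-18:10.
Ximena ∩ Leo ∩ Sam: 06:00-08:25, 10:35-14:00, 15:35-17:25.
Ximena ∩ Leo ∩ Sam ∩ Grace: 06:05-08:25, 10:35-14:00, 15:45-17:25.
Ximena ∩ Leo ∩ Sam ∩ Grace ∩ Dmitri: 06:20-08:25, 10:35-14:00, 15:45-17:25.
The first common window of at least 25 minutes is 06:20-08:25, so the earliest start is 06:20.

06:20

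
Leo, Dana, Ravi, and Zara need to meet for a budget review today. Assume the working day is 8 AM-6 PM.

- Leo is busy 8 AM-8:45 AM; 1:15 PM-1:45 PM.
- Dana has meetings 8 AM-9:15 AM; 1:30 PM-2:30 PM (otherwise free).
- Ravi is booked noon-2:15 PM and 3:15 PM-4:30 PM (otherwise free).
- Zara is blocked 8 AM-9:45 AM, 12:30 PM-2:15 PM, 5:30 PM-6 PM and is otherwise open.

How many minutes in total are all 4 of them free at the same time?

240

Leo free: 08:45-13:15, 13:45-18:00 (invert busy blocks within the working day).
Dana free: 09:15-13:30, 14:30-18:00 (invert busy blocks within the working day).
Ravi free: 08:00-12:00, 14:15-15:15, 16:30-18:00 (invert busy blocks within the working day).
Zara free: 09:45-12:30, 14:15-17:30 (invert busy blocks within the working day).
Leo ∩ Dana: 09:15-13:15, 14:30-18:00.
Leo ∩ Dana ∩ Ravi: 09:15-12:00, 14:30-15:15, 16:30-18:00.
Leo ∩ Dana ∩ Ravi ∩ Zara: 09:45-12:00, 14:30-15:15, 16:30-17:30.
Those are the intersection windows.
Summing the common windows: 135 + 45 + 60 = 240 minutes.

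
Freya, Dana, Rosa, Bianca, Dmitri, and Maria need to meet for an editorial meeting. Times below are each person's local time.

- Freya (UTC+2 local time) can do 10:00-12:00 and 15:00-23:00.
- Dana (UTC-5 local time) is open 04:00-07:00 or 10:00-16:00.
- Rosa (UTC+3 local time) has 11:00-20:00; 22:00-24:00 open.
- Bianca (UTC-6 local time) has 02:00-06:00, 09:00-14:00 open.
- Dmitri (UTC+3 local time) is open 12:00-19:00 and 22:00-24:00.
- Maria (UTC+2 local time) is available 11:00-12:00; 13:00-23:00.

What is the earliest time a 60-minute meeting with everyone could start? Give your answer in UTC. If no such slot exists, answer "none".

Freya in UTC: 08:00-10:00, 13:00-21:00 (subtract 2h to convert from UTC+2).
Dana in UTC: 09:00-12:00, 15:00-21:00 (add 5h to convert from UTC-5).
Rosa in UTC: 08:00-17:00, 19:00-21:00 (subtract 3h to convert from UTC+3).
Bianca in UTC: 08:00-12:00, 15:00-20:00 (add 6h to convert from UTC-6).
Dmitri in UTC: 09:00-16:00, 19:00-21:00 (subtract 3h to convert from UTC+3).
Maria in UTC: 09:00-10:00, 11:00-21:00 (subtract 2h to convert from UTC+2).
Freya ∩ Dana: 09:00-10:00, 15:00-21:00.
Freya ∩ Dana ∩ Rosa: 09:00-10:00, 15:00-17:00, 19:00-21:00.
Freya ∩ Dana ∩ Rosa ∩ Bianca: 09:00-10:00, 15:00-17:00, 19:00-20:00.
Freya ∩ Dana ∩ Rosa ∩ Bianca ∩ Dmitri: 09:00-10:00, 15:00-16:00, 19:00-20:00.
Freya ∩ Dana ∩ Rosa ∩ Bianca ∩ Dmitri ∩ Maria: 09:00-10:00, 15:00-16:00, 19:00-20:00.
So the common availability across everyone is 09:00-10:00, 15:00-16:00, 19:00-20:00.
The first common window of at least 60 minutes is 09:00-10:00, so the earliest start is 09:00.

09:00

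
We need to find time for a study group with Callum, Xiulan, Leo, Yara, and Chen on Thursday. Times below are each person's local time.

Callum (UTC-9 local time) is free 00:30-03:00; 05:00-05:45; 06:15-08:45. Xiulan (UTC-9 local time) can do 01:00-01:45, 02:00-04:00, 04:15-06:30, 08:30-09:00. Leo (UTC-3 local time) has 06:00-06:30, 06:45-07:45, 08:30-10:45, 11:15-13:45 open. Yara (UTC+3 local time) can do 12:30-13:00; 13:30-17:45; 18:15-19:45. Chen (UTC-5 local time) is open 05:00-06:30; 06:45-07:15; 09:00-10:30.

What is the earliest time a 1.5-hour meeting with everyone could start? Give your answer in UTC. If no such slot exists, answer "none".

Callum in UTC: 09:30-12:00, 14:00-14:45, 15:15-17:45 (add 9h to convert from UTC-9).
Xiulan in UTC: 10:00-10:45, 11:00-13:00, 13:15-15:30, 17:30-18:00 (add 9h to convert from UTC-9).
Leo in UTC: 09:00-09:30, 09:45-10:45, 11:30-13:45, 14:15-16:45 (add 3h to convert from UTC-3).
Yara in UTC: 09:30-10:00, 10:30-14:45, 15:15-16:45 (subtract 3h to convert from UTC+3).
Chen in UTC: 10:00-11:30, 11:45-12:15, 14:00-15:30 (add 5h to convert from UTC-5).
Callum ∩ Xiulan: 10:00-10:45, 11:00-12:00, 14:00-14:45, 15:15-15:30, 17:30-17:45.
Callum ∩ Xiulan ∩ Leo: 10:00-10:45, 11:30-12:00, 14:15-14:45, 15:15-15:30.
Callum ∩ Xiulan ∩ Leo ∩ Yara: 10:30-10:45, 11:30-12:00, 14:15-14:45, 15:15-15:30.
Callum ∩ Xiulan ∩ Leo ∩ Yara ∩ Chen: 10:30-10:45, 11:45-12:00, 14:15-14:45, 15:15-15:30.
No common window is at least 90 minutes long.

none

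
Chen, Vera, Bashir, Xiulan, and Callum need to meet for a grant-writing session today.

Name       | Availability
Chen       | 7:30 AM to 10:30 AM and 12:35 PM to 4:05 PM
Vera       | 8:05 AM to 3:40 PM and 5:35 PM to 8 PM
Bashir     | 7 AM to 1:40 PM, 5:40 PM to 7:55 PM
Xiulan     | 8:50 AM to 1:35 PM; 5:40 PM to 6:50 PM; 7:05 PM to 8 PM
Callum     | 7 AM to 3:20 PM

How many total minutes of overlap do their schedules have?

Chen ∩ Vera: 08:05-10:30, 12:35-15:40.
Chen ∩ Vera ∩ Bashir: 08:05-10:30, 12:35-13:40.
Chen ∩ Vera ∩ Bashir ∩ Xiulan: 08:50-10:30, 12:35-13:35.
Chen ∩ Vera ∩ Bashir ∩ Xiulan ∩ Callum: 08:50-10:30, 12:35-13:35.
Summing the common windows: 100 + 60 = 160 minutes.

160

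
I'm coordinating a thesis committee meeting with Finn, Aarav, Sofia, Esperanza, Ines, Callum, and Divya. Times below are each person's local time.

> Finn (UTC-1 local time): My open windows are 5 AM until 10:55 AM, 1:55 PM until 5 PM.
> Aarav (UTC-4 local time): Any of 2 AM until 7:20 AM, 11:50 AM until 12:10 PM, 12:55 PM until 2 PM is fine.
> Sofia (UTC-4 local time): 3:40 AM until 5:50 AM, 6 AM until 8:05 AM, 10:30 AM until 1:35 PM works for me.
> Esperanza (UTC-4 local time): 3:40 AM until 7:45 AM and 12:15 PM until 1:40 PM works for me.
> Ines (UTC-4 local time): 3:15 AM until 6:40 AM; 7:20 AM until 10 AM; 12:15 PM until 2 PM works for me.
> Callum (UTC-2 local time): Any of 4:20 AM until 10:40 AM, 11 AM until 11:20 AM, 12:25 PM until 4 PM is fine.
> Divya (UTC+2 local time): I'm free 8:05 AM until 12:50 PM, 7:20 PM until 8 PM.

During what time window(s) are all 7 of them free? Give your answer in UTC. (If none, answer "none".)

Finn in UTC: 06:00-11:55, 14:55-18:00 (add 1h to convert from UTC-1).
Aarav in UTC: 06:00-11:20, 15:50-16:10, 16:55-18:00 (add 4h to convert from UTC-4).
Sofia in UTC: 07:40-09:50, 10:00-12:05, 14:30-17:35 (add 4h to convert from UTC-4).
Esperanza in UTC: 07:40-11:45, 16:15-17:40 (add 4h to convert from UTC-4).
Ines in UTC: 07:15-10:40, 11:20-14:00, 16:15-18:00 (add 4h to convert from UTC-4).
Callum in UTC: 06:20-12:40, 13:00-13:20, 14:25-18:00 (add 2h to convert from UTC-2).
Divya in UTC: 06:05-10:50, 17:20-18:00 (subtract 2h to convert from UTC+2).
Finn ∩ Aarav: 06:00-11:20, 15:50-16:10, 16:55-18:00.
Finn ∩ Aarav ∩ Sofia: 07:40-09:50, 10:00-11:20, 15:50-16:10, 16:55-17:35.
Finn ∩ Aarav ∩ Sofia ∩ Esperanza: 07:40-09:50, 10:00-11:20, 16:55-17:35.
Finn ∩ Aarav ∩ Sofia ∩ Esperanza ∩ Ines: 07:40-09:50, 10:00-10:40, 16:55-17:35.
Finn ∩ Aarav ∩ Sofia ∩ Esperanza ∩ Ines ∩ Callum: 07:40-09:50, 10:00-10:40, 16:55-17:35.
Finn ∩ Aarav ∩ Sofia ∩ Esperanza ∩ Ines ∩ Callum ∩ Divya: 07:40-09:50, 10:00-10:40, 17:20-17:35.
So the common availability across everyone is 07:40-09:50, 10:00-10:40, 17:20-17:35.

07:40-09:50, 10:00-10:40, 17:20-17:35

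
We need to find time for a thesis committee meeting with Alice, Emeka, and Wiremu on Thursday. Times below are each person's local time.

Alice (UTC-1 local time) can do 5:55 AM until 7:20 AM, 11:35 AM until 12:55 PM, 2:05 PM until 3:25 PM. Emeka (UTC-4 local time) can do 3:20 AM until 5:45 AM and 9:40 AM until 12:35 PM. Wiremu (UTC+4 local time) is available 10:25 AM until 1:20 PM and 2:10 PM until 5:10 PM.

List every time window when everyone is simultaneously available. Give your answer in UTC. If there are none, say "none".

07:20-08:20

Alice in UTC: 06:55-08:20, 12:35-13:55, 15:05-16:25 (add 1h to convert from UTC-1).
Emeka in UTC: 07:20-09:45, 13:40-16:35 (add 4h to convert from UTC-4).
Wiremu in UTC: 06:25-09:20, 10:10-13:10 (subtract 4h to convert from UTC+4).
Alice ∩ Emeka: 07:20-08:20, 13:40-13:55, 15:05-16:25.
Alice ∩ Emeka ∩ Wiremu: 07:20-08:20.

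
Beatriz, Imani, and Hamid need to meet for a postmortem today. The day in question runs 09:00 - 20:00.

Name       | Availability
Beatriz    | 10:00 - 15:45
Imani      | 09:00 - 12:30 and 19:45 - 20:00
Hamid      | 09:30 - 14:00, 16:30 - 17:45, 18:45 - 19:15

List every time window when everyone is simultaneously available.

10:00-12:30

Beatriz ∩ Imani: 10:00-12:30.
Beatriz ∩ Imani ∩ Hamid: 10:00-12:30.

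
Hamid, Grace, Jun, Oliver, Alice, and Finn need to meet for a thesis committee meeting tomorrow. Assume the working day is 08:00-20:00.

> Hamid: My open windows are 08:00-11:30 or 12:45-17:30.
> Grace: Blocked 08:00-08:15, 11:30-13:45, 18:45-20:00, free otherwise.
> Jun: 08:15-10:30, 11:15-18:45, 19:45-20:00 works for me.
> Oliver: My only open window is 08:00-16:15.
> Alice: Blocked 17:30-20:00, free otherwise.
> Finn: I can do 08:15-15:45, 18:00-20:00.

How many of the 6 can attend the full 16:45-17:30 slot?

4

Hamid free: 08:00-11:30, 12:45-17:30.
Grace free: 08:15-11:30, 13:45-18:45 (invert busy blocks within the working day).
Jun free: 08:15-10:30, 11:15-18:45, 19:45-20:00.
Oliver free: 08:00-16:15.
Alice free: 08:00-17:30 (invert busy blocks within the working day).
Finn free: 08:15-15:45, 18:00-20:00.
Hamid, Grace, Jun, and Alice can make the full 16:45-17:30 slot — that's 4.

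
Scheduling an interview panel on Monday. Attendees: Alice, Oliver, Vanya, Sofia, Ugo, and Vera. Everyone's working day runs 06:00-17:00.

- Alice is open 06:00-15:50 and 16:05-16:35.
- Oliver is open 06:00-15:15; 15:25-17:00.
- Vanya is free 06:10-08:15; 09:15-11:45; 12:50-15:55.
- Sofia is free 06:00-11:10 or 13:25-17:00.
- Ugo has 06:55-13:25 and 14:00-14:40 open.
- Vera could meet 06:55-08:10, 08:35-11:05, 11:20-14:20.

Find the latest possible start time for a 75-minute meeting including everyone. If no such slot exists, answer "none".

Alice ∩ Oliver: 06:00-15:15, 15:25-15:50, 16:05-16:35.
Alice ∩ Oliver ∩ Vanya: 06:10-08:15, 09:15-11:45, 12:50-15:15, 15:25-15:50.
Alice ∩ Oliver ∩ Vanya ∩ Sofia: 06:10-08:15, 09:15-11:10, 13:25-15:15, 15:25-15:50.
Alice ∩ Oliver ∩ Vanya ∩ Sofia ∩ Ugo: 06:55-08:15, 09:15-11:10, 14:00-14:40.
Alice ∩ Oliver ∩ Vanya ∩ Sofia ∩ Ugo ∩ Vera: 06:55-08:10, 09:15-11:05, 14:00-14:20.
The last common window of at least 75 minutes is 09:15-11:05; a 75-minute meeting can start as late as 09:50 and still end by 11:05.

09:50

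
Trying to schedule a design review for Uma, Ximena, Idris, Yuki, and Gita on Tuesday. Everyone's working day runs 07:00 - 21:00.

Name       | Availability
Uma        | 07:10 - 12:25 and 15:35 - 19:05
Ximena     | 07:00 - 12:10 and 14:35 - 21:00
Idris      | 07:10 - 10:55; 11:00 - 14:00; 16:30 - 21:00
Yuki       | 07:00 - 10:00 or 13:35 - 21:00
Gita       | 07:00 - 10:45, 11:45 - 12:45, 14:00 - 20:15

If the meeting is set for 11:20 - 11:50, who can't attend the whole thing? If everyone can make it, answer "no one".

Gita, Yuki

Uma: free for 11:20-11:50. Ximena: free for 11:20-11:50. Idris: free for 11:20-11:50. Yuki: not fully free for 11:20-11:50. Gita: not fully free for 11:20-11:50.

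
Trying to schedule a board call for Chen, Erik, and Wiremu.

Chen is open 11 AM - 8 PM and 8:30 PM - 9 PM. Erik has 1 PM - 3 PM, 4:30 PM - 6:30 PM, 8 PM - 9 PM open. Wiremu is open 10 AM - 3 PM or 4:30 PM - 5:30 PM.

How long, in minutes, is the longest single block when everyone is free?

Chen ∩ Erik: 13:00-15:00, 16:30-18:30, 20:30-21:00.
Chen ∩ Erik ∩ Wiremu: 13:00-15:00, 16:30-17:30.
The longest is 13:00-15:00 at 120 minutes.

120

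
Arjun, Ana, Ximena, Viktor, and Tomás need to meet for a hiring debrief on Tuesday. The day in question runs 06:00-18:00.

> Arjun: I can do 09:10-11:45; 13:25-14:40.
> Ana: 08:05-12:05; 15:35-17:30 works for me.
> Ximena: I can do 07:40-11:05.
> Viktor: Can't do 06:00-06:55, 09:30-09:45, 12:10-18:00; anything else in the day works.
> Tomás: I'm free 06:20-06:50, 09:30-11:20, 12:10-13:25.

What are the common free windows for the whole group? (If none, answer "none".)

09:45-11:05

Arjun free: 09:10-11:45, 13:25-14:40.
Ana free: 08:05-12:05, 15:35-17:30.
Ximena free: 07:40-11:05.
Viktor free: 06:55-09:30, 09:45-12:10 (invert busy blocks within the working day).
Tomás free: 06:20-06:50, 09:30-11:20, 12:10-13:25.
Arjun ∩ Ana: 09:10-11:45.
Arjun ∩ Ana ∩ Ximena: 09:10-11:05.
Arjun ∩ Ana ∩ Ximena ∩ Viktor: 09:10-09:30, 09:45-11:05.
Arjun ∩ Ana ∩ Ximena ∩ Viktor ∩ Tomás: 09:45-11:05.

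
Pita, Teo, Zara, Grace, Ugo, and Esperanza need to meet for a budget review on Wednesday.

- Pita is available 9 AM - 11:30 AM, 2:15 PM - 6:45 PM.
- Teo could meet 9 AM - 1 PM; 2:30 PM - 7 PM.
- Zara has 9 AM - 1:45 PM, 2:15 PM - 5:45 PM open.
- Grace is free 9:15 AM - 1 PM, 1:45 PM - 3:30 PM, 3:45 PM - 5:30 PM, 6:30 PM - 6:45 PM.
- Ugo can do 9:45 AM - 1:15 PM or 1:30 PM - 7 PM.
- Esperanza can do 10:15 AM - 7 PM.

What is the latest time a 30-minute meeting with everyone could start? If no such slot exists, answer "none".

17:00

Pita ∩ Teo: 09:00-11:30, 14:30-18:45.
Pita ∩ Teo ∩ Zara: 09:00-11:30, 14:30-17:45.
Pita ∩ Teo ∩ Zara ∩ Grace: 09:15-11:30, 14:30-15:30, 15:45-17:30.
Pita ∩ Teo ∩ Zara ∩ Grace ∩ Ugo: 09:45-11:30, 14:30-15:30, 15:45-17:30.
Pita ∩ Teo ∩ Zara ∩ Grace ∩ Ugo ∩ Esperanza: 10:15-11:30, 14:30-15:30, 15:45-17:30.
Those are the intersection windows.
The last common window of at least 30 minutes is 15:45-17:30; a 30-minute meeting can start as late as 17:00 and still end by 17:30.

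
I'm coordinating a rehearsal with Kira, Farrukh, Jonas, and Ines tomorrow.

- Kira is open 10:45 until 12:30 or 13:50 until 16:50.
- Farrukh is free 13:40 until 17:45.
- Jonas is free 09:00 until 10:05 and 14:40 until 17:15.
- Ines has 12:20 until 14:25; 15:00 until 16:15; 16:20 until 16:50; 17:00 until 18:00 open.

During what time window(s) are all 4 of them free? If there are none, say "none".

15:00-16:15, 16:20-16:50

Kira ∩ Farrukh: 13:50-16:50.
Kira ∩ Farrukh ∩ Jonas: 14:40-16:50.
Kira ∩ Farrukh ∩ Jonas ∩ Ines: 15:00-16:15, 16:20-16:50.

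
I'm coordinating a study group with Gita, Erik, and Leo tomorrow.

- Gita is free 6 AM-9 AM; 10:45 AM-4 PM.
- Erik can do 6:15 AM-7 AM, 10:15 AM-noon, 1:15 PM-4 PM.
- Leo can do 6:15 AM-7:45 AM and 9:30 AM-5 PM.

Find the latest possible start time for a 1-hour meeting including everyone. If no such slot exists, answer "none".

15:00

Gita ∩ Erik: 06:15-07:00, 10:45-12:00, 13:15-16:00.
Gita ∩ Erik ∩ Leo: 06:15-07:00, 10:45-12:00, 13:15-16:00.
The last common window of at least 60 minutes is 13:15-16:00; a 60-minute meeting can start as late as 15:00 and still end by 16:00.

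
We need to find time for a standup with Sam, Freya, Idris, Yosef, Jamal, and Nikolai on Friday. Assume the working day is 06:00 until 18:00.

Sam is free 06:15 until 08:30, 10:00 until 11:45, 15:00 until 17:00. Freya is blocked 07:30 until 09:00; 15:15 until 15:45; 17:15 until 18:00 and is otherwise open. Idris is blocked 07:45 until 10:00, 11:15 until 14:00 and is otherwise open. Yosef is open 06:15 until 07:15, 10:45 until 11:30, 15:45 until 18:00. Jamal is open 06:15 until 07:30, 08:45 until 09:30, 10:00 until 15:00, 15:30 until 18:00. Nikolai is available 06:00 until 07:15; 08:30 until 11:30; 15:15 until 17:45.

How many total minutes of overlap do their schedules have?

Sam free: 06:15-08:30, 10:00-11:45, 15:00-17:00.
Freya free: 06:00-07:30, 09:00-15:15, 15:45-17:15 (invert busy blocks within the working day).
Idris free: 06:00-07:45, 10:00-11:15, 14:00-18:00 (invert busy blocks within the working day).
Yosef free: 06:15-07:15, 10:45-11:30, 15:45-18:00.
Jamal free: 06:15-07:30, 08:45-09:30, 10:00-15:00, 15:30-18:00.
Nikolai free: 06:00-07:15, 08:30-11:30, 15:15-17:45.
Sam ∩ Freya: 06:15-07:30, 10:00-11:45, 15:00-15:15, 15:45-17:00.
Sam ∩ Freya ∩ Idris: 06:15-07:30, 10:00-11:15, 15:00-15:15, 15:45-17:00.
Sam ∩ Freya ∩ Idris ∩ Yosef: 06:15-07:15, 10:45-11:15, 15:45-17:00.
Sam ∩ Freya ∩ Idris ∩ Yosef ∩ Jamal: 06:15-07:15, 10:45-11:15, 15:45-17:00.
Sam ∩ Freya ∩ Idris ∩ Yosef ∩ Jamal ∩ Nikolai: 06:15-07:15, 10:45-11:15, 15:45-17:00.
Summing the common windows: 60 + 30 + 75 = 165 minutes.

165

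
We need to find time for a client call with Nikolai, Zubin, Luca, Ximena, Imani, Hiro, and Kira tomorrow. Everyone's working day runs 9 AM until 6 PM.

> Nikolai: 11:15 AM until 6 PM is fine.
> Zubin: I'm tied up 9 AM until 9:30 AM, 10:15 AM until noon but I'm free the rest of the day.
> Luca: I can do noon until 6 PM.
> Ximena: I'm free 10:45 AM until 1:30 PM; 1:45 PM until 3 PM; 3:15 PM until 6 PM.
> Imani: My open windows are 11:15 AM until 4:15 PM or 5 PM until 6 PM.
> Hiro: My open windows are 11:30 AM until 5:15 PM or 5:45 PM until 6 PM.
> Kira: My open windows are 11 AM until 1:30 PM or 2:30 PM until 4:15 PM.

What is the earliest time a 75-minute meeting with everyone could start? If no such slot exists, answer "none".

Nikolai free: 11:15-18:00.
Zubin free: 09:30-10:15, 12:00-18:00 (invert busy blocks within the working day).
Luca free: 12:00-18:00.
Ximena free: 10:45-13:30, 13:45-15:00, 15:15-18:00.
Imani free: 11:15-16:15, 17:00-18:00.
Hiro free: 11:30-17:15, 17:45-18:00.
Kira free: 11:00-13:30, 14:30-16:15.
Nikolai ∩ Zubin: 12:00-18:00.
Nikolai ∩ Zubin ∩ Luca: 12:00-18:00.
Nikolai ∩ Zubin ∩ Luca ∩ Ximena: 12:00-13:30, 13:45-15:00, 15:15-18:00.
Nikolai ∩ Zubin ∩ Luca ∩ Ximena ∩ Imani: 12:00-13:30, 13:45-15:00, 15:15-16:15, 17:00-18:00.
Nikolai ∩ Zubin ∩ Luca ∩ Ximena ∩ Imani ∩ Hiro: 12:00-13:30, 13:45-15:00, 15:15-16:15, 17:00-17:15, 17:45-18:00.
Nikolai ∩ Zubin ∩ Luca ∩ Ximena ∩ Imani ∩ Hiro ∩ Kira: 12:00-13:30, 14:30-15:00, 15:15-16:15.
So the common availability across everyone is 12:00-13:30, 14:30-15:00, 15:15-16:15.
The first common window of at least 75 minutes is 12:00-13:30, so the earliest start is 12:00.

12:00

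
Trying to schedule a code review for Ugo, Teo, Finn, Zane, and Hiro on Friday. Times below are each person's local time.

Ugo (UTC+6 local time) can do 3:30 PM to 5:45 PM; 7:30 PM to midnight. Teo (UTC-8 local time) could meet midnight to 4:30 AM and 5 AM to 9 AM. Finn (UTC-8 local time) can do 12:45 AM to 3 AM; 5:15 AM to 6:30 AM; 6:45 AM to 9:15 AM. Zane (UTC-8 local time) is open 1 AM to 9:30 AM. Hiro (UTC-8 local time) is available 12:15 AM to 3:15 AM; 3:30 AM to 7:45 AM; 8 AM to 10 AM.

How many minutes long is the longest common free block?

Ugo in UTC: 09:30-11:45, 13:30-18:00 (subtract 6h to convert from UTC+6).
Teo in UTC: 08:00-12:30, 13:00-17:00 (add 8h to convert from UTC-8).
Finn in UTC: 08:45-11:00, 13:15-14:30, 14:45-17:15 (add 8h to convert from UTC-8).
Zane in UTC: 09:00-17:30 (add 8h to convert from UTC-8).
Hiro in UTC: 08:15-11:15, 11:30-15:45, 16:00-18:00 (add 8h to convert from UTC-8).
Ugo ∩ Teo: 09:30-11:45, 13:30-17:00.
Ugo ∩ Teo ∩ Finn: 09:30-11:00, 13:30-14:30, 14:45-17:00.
Ugo ∩ Teo ∩ Finn ∩ Zane: 09:30-11:00, 13:30-14:30, 14:45-17:00.
Ugo ∩ Teo ∩ Finn ∩ Zane ∩ Hiro: 09:30-11:00, 13:30-14:30, 14:45-15:45, 16:00-17:00.
So the common availability across everyone is 09:30-11:00, 13:30-14:30, 14:45-15:45, 16:00-17:00.
The longest is 09:30-11:00 at 90 minutes.

90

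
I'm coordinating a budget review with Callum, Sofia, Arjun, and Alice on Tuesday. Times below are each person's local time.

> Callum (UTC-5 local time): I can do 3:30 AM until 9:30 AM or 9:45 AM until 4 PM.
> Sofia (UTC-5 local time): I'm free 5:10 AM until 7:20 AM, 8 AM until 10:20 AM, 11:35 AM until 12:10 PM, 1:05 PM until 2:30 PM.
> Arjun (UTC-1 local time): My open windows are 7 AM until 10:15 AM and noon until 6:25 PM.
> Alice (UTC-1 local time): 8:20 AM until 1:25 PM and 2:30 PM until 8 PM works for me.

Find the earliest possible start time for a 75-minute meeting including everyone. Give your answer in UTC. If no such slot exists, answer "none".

13:00

Callum in UTC: 08:30-14:30, 14:45-21:00 (add 5h to convert from UTC-5).
Sofia in UTC: 10:10-12:20, 13:00-15:20, 16:35-17:10, 18:05-19:30 (add 5h to convert from UTC-5).
Arjun in UTC: 08:00-11:15, 13:00-19:25 (add 1h to convert from UTC-1).
Alice in UTC: 09:20-14:25, 15:30-21:00 (add 1h to convert from UTC-1).
Callum ∩ Sofia: 10:10-12:20, 13:00-14:30, 14:45-15:20, 16:35-17:10, 18:05-19:30.
Callum ∩ Sofia ∩ Arjun: 10:10-11:15, 13:00-14:30, 14:45-15:20, 16:35-17:10, 18:05-19:25.
Callum ∩ Sofia ∩ Arjun ∩ Alice: 10:10-11:15, 13:00-14:25, 16:35-17:10, 18:05-19:25.
The first common window of at least 75 minutes is 13:00-14:25, so the earliest start is 13:00.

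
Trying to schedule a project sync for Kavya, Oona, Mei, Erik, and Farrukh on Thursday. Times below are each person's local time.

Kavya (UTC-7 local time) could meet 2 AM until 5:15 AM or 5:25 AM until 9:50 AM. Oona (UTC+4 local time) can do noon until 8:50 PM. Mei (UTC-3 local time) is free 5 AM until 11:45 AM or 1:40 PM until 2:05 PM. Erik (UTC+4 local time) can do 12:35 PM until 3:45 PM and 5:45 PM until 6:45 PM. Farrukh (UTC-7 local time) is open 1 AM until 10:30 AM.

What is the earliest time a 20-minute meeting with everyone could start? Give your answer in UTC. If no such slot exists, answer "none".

09:00

Kavya in UTC: 09:00-12:15, 12:25-16:50 (add 7h to convert from UTC-7).
Oona in UTC: 08:00-16:50 (subtract 4h to convert from UTC+4).
Mei in UTC: 08:00-14:45, 16:40-17:05 (add 3h to convert from UTC-3).
Erik in UTC: 08:35-11:45, 13:45-14:45 (subtract 4h to convert from UTC+4).
Farrukh in UTC: 08:00-17:30 (add 7h to convert from UTC-7).
Kavya ∩ Oona: 09:00-12:15, 12:25-16:50.
Kavya ∩ Oona ∩ Mei: 09:00-12:15, 12:25-14:45, 16:40-16:50.
Kavya ∩ Oona ∩ Mei ∩ Erik: 09:00-11:45, 13:45-14:45.
Kavya ∩ Oona ∩ Mei ∩ Erik ∩ Farrukh: 09:00-11:45, 13:45-14:45.
The first common window of at least 20 minutes is 09:00-11:45, so the earliest start is 09:00.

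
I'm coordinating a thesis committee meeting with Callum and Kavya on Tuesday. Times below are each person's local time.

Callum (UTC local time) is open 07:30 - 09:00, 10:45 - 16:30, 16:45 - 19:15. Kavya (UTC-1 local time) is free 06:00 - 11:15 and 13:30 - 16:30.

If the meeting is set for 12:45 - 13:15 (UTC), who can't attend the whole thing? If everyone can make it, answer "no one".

Kavya

Callum in UTC: 07:30-09:00, 10:45-16:30, 16:45-19:15.
Kavya in UTC: 07:00-12:15, 14:30-17:30 (add 1h to convert from UTC-1).
Callum: free for 12:45-13:15. Kavya: not fully free for 12:45-13:15.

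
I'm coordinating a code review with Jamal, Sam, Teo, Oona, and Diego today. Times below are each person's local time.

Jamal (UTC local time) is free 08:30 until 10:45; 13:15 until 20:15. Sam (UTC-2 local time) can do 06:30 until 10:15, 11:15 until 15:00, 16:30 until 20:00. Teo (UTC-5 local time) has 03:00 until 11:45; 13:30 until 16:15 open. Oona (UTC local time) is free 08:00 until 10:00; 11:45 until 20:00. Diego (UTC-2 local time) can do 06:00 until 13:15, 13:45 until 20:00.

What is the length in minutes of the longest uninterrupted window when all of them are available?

120

Jamal in UTC: 08:30-10:45, 13:15-20:15.
Sam in UTC: 08:30-12:15, 13:15-17:00, 18:30-22:00 (add 2h to convert from UTC-2).
Teo in UTC: 08:00-16:45, 18:30-21:15 (add 5h to convert from UTC-5).
Oona in UTC: 08:00-10:00, 11:45-20:00.
Diego in UTC: 08:00-15:15, 15:45-22:00 (add 2h to convert from UTC-2).
Jamal ∩ Sam: 08:30-10:45, 13:15-17:00, 18:30-20:15.
Jamal ∩ Sam ∩ Teo: 08:30-10:45, 13:15-16:45, 18:30-20:15.
Jamal ∩ Sam ∩ Teo ∩ Oona: 08:30-10:00, 13:15-16:45, 18:30-20:00.
Jamal ∩ Sam ∩ Teo ∩ Oona ∩ Diego: 08:30-10:00, 13:15-15:15, 15:45-16:45, 18:30-20:00.
The longest is 13:15-15:15 at 120 minutes.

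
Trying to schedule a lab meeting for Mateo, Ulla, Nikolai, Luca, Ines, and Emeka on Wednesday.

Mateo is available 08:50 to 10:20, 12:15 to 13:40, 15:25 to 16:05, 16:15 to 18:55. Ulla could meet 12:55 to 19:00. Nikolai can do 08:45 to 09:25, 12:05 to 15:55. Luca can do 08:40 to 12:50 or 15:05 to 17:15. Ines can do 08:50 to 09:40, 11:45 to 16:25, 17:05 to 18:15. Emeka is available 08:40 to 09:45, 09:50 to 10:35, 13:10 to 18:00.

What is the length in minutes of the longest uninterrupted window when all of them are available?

Mateo ∩ Ulla: 12:55-13:40, 15:25-16:05, 16:15-18:55.
Mateo ∩ Ulla ∩ Nikolai: 12:55-13:40, 15:25-15:55.
Mateo ∩ Ulla ∩ Nikolai ∩ Luca: 15:25-15:55.
Mateo ∩ Ulla ∩ Nikolai ∩ Luca ∩ Ines: 15:25-15:55.
Mateo ∩ Ulla ∩ Nikolai ∩ Luca ∩ Ines ∩ Emeka: 15:25-15:55.
The longest is 15:25-15:55 at 30 minutes.

30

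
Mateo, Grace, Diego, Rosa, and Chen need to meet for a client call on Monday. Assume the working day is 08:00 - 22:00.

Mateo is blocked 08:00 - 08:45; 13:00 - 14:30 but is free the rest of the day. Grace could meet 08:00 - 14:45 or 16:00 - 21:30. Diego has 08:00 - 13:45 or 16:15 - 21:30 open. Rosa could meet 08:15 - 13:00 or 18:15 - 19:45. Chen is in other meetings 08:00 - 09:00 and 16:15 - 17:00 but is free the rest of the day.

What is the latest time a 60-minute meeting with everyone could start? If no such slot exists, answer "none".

Mateo free: 08:45-13:00, 14:30-22:00 (invert busy blocks within the working day).
Grace free: 08:00-14:45, 16:00-21:30.
Diego free: 08:00-13:45, 16:15-21:30.
Rosa free: 08:15-13:00, 18:15-19:45.
Chen free: 09:00-16:15, 17:00-22:00 (invert busy blocks within the working day).
Mateo ∩ Grace: 08:45-13:00, 14:30-14:45, 16:00-21:30.
Mateo ∩ Grace ∩ Diego: 08:45-13:00, 16:15-21:30.
Mateo ∩ Grace ∩ Diego ∩ Rosa: 08:45-13:00, 18:15-19:45.
Mateo ∩ Grace ∩ Diego ∩ Rosa ∩ Chen: 09:00-13:00, 18:15-19:45.
The last common window of at least 60 minutes is 18:15-19:45; a 60-minute meeting can start as late as 18:45 and still end by 19:45.

18:45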